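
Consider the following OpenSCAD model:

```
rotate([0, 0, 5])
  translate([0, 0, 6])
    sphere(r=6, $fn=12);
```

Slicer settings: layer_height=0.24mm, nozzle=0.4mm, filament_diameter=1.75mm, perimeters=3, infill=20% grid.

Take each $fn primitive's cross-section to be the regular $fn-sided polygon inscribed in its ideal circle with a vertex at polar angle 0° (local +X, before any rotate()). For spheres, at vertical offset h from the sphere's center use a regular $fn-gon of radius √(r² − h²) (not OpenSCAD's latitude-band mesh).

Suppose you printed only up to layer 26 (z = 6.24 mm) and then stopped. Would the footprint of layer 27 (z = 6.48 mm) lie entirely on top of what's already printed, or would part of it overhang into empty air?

Compare the two slices. At z = 6.24: the r=6 sphere slices to a regular 12-gon of circumradius 5.995 (√(r²−h²) with h=0.24 from center) (area = (12/2)·5.995²·sin(360°/12) = 107.83 mm²); (rotated 5° about Z; rotation is an isometry so areas/perimeters/island counts are preserved). At z = 6.48: the r=6 sphere contributes a regular 12-gon of circumradius √(6²−0.48²) = 5.981 (area = (12/2)·5.981²·sin(360°/12) = 107.31 mm²); (rotated 5° about Z; rotation is an isometry so areas/perimeters/island counts are preserved). Checking containment: the cross-section at z = 6.48 is a subset of the cross-section at z = 6.24.

entirely on top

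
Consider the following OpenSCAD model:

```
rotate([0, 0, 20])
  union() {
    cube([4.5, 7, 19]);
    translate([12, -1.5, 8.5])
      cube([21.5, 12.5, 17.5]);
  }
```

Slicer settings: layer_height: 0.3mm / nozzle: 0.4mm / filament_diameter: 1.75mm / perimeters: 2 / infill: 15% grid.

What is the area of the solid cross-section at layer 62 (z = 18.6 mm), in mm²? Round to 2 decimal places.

300.25 mm²

At z = 18.6 mm: the cube is present — its section is the full 4.5×7 rectangle (area 31.50 mm²); the cube at (12, -1.5) is present — its section is the full 21.5×12.5 rectangle (area 268.75 mm²); Taking the union: the 2 present regions are separate (no shared area or edge), so areas and boundary lengths simply add and each stays a separate island — area = 300.25 mm²; (rotated 20° about Z; rotation is an isometry so areas/perimeters/island counts are preserved). Overall, the cross-section has 2 separate islands. Net area = 300.25 mm².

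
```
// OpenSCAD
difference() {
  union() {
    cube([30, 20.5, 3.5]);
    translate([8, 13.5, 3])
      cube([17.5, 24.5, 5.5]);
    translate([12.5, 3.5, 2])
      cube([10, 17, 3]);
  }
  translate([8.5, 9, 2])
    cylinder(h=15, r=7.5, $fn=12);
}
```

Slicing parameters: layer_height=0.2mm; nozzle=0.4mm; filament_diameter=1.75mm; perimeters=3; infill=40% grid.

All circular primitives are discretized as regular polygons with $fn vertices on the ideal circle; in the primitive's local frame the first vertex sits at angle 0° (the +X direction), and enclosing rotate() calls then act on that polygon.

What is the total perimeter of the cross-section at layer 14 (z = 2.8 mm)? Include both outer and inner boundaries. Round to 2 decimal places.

147.59 mm

At z = 2.8 mm: the cube (footprint 30×20.5) is included at this height (perimeter 101.00 mm); the cube at (8, 13.5) is absent (z outside [3, 8.5]); the 10×17 cube at (12.5, 3.5) contributes its full rectangle (perimeter 54.00 mm); Taking the union: the 10×17 cube at (12.5, 3.5) lies entirely inside the 30×20.5 cube, so the union is just the 30×20.5 cube — boundary = 101.00 mm; the cylinder at (8.5, 9): section is a regular 12-gon, circumradius r=7.5 (perimeter = 2·12·7.500·sin(180°/12) = 46.59 mm); Taking the first minus the rest: starting from that combined region, the r=7.5 cylinder at (8.5, 9) lies wholly inside it (removes its full 168.75 mm² and its 46.59 mm outline becomes a hole wall) — boundary (outer + 1 inner loop) = 147.59 mm. Overall, the cross-section is one region with 1 hole. Total boundary length (outer + inner) = 147.59 mm.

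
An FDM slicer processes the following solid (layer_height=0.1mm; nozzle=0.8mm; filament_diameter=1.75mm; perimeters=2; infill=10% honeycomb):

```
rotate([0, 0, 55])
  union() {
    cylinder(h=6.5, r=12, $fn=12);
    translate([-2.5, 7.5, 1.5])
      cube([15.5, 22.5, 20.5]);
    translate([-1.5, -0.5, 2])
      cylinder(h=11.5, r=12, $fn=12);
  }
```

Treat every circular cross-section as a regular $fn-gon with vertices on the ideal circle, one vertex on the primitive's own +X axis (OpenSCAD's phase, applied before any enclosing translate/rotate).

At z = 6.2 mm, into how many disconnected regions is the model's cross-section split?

At z = 6.2 mm: the cylinder: section is a regular 12-gon, circumradius r=12; the cube at (-2.5, 7.5) is present — its section is the full 15.5×22.5 rectangle; the cylinder at (-1.5, -0.5): section is a regular 12-gon, circumradius r=12; Merging all regions: the regions partially overlap (shared area 431.73 mm²), so overlapping operands fuse into one piece — 1 connected region; (whole slice rotated 55° about Z — lengths, areas and connectivity unchanged). The result has 1 disconnected region.

1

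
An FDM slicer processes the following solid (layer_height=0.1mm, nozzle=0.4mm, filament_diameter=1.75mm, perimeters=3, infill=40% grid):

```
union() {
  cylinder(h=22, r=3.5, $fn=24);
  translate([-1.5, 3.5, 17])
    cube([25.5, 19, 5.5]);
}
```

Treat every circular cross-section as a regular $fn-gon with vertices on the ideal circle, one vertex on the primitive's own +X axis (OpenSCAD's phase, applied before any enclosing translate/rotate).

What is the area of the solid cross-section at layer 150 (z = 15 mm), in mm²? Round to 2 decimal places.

38.05 mm²

At z = 15 mm: the cylinder: section is a regular 24-gon, circumradius r=3.5 (area = (24/2)·3.500²·sin(360°/24) = 38.05 mm²); the cube at (-1.5, 3.5) is not intersected at this z (z outside [17, 22.5]); Combining (union): only the r=3.5 cylinder is present, so the union is just that shape — area = 38.05 mm². Overall, the cross-section is a single solid region. Net area = 38.05 mm².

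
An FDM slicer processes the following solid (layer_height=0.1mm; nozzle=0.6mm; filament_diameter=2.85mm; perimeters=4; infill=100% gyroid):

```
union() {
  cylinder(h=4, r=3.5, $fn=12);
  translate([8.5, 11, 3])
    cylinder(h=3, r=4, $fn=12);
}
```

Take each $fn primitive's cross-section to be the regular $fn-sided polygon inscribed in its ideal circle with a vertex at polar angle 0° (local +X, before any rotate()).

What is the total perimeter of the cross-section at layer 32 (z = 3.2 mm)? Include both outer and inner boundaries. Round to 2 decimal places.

46.59 mm

At z = 3.2 mm: the cylinder: section is a regular 12-gon, circumradius r=3.5 (perimeter = 2·12·3.500·sin(180°/12) = 21.74 mm); the cylinder at (8.5, 11): section is a regular 12-gon, circumradius r=4 (perimeter = 2·12·4.000·sin(180°/12) = 24.85 mm); Taking the union: the 2 present regions are separate (no shared area or edge), so areas and boundary lengths simply add and each stays a separate island — boundary = 46.59 mm. Overall, the cross-section has 2 separate islands. Total boundary length (outer) = 46.59 mm.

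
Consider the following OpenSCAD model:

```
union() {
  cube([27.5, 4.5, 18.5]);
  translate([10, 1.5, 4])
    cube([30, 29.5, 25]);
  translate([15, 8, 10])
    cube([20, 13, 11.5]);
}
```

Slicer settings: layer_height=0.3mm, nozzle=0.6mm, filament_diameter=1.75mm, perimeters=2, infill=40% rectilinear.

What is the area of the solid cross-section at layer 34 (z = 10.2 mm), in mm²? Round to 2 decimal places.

At z = 10.2 mm: the cube is present — its section is the full 27.5×4.5 rectangle (area 123.75 mm²); the cube at (10, 1.5) is present — its section is the full 30×29.5 rectangle (area 885.00 mm²); the cube at (15, 8) (footprint 20×13) is included at this height (area 260.00 mm²); Merging all regions: the regions partially overlap — summed areas 1268.75 mm² minus the doubly-counted overlap 312.50 mm² gives 956.25 mm² — area = 956.25 mm². Overall, the cross-section is a single solid region. Net area = 956.25 mm².

956.25 mm²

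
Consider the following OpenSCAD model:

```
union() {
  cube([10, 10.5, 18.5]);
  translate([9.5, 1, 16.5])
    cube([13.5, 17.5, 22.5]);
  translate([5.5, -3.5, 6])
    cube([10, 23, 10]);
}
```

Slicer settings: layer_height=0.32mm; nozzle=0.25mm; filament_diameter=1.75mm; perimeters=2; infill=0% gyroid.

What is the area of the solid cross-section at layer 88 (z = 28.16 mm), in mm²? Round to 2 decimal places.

At z = 28.16 mm: the cube does not reach this height (z outside [0, 18.5]); the cube at (9.5, 1) (footprint 13.5×17.5) is included at this height (area 236.25 mm²); the cube at (5.5, -3.5) does not reach this height (z outside [6, 16]); Merging all regions: only the 13.5×17.5 cube at (9.5, 1) is present, so the union is just that shape — area = 236.25 mm². Overall, the cross-section is a single solid region. Net area = 236.25 mm².

236.25 mm²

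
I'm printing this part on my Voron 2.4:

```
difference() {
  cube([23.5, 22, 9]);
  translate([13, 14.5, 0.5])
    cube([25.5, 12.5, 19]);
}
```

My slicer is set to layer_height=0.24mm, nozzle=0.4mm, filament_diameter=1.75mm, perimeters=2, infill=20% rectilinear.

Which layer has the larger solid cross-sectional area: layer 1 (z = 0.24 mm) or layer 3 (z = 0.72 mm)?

Layer 1 (z = 0.24): the cube (footprint 23.5×22) is included at this height (area 517.00 mm²); the cube at (13, 14.5) does not reach this height (z outside [0.5, 19.5]); After the difference (first − rest): none of the subtracted shapes is present at this height, so the 23.5×22 cube is unchanged — area = 517.00 mm². So its area = 517.00 mm². Layer 3 (z = 0.72): the 23.5×22 cube contributes its full rectangle (area 517.00 mm²); the cube at (13, 14.5) is present — its section is the full 25.5×12.5 rectangle (area 318.75 mm²); Taking the first minus the rest: starting from the 23.5×22 cube (517.00 mm²), the 25.5×12.5 cube at (13, 14.5) partially overlaps it — only the 78.75 mm² overlap (of its 318.75 mm²) is removed, clipping the outline — area = 438.25 mm². So its area = 438.25 mm². Layer 1 is larger (517.00 vs 438.25 mm²).

layer 1 (z = 0.24 mm)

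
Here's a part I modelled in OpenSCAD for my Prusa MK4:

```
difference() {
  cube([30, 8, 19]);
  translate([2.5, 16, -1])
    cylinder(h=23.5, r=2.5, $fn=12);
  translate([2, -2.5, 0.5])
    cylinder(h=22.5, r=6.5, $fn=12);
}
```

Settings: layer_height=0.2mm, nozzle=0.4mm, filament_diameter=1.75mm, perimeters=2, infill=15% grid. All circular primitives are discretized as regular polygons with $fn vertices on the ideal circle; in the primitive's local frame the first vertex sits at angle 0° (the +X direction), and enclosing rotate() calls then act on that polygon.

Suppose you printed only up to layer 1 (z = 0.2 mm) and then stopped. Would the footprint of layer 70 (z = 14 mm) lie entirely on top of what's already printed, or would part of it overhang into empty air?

entirely on top

Compare the two slices. At z = 0.2: the 30×8 cube contributes its full rectangle (area 240.00 mm²); the r=2.5 cylinder at (2.5, 16) contributes a regular 12-gon of circumradius 2.5 (area = (12/2)·2.500²·sin(360°/12) = 18.75 mm²); the cylinder at (2, -2.5) is absent (z outside [0.5, 23]); Subtracting the remaining from the first: starting from the 30×8 cube (240.00 mm²), the r=2.5 cylinder at (2.5, 16) misses the remaining region (no effect) — area = 240.00 mm². At z = 14: the 30×8 cube contributes its full rectangle (area 240.00 mm²); the cylinder at (2.5, 16): section is a regular 12-gon, circumradius r=2.5 (area = (12/2)·2.500²·sin(360°/12) = 18.75 mm²); the cylinder at (2, -2.5): section is a regular 12-gon, circumradius r=6.5 (area = (12/2)·6.500²·sin(360°/12) = 126.75 mm²); After the difference (first − rest): starting from the 30×8 cube (240.00 mm²), the r=2.5 cylinder at (2.5, 16) misses the remaining region (no effect); the r=6.5 cylinder at (2, -2.5) partially overlaps it — only the 23.74 mm² overlap (of its 126.75 mm²) is removed, clipping the outline — area = 216.26 mm². Checking containment: the cross-section at z = 14 is a subset of the cross-section at z = 0.2.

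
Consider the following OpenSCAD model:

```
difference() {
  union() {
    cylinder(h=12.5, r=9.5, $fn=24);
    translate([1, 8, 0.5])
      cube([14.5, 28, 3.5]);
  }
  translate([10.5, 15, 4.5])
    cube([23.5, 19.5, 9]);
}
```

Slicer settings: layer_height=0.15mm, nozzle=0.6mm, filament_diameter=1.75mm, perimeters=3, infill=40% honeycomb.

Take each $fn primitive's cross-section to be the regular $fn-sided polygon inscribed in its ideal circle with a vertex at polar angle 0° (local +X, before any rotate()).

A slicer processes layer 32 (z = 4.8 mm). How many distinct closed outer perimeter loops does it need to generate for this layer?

At z = 4.8 mm: the cylinder: section is a regular 24-gon, circumradius r=9.5; the cube at (1, 8) is not intersected at this z (z outside [0.5, 4]); Merging all regions: only the r=9.5 cylinder is present, so the union is just that shape — 1 connected region; the cube at (10.5, 15) is present — its section is the full 23.5×19.5 rectangle; Subtracting the remaining from the first: starting from the result so far, the 23.5×19.5 cube at (10.5, 15) misses the remaining region (no effect) — 1 connected region. The result has 1 disconnected region.

1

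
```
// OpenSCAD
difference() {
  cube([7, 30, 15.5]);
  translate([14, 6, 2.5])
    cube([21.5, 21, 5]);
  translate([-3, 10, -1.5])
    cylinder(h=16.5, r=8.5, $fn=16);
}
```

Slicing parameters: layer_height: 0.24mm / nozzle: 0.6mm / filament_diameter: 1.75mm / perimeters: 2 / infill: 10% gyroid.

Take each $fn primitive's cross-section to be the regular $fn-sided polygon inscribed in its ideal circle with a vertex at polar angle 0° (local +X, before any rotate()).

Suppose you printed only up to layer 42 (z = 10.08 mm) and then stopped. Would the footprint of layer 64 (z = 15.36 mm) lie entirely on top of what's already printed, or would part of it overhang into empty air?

Compare the two slices. At z = 10.08: the cube (footprint 7×30) is included at this height (area 210.00 mm²); the cube at (14, 6) does not reach this height (z outside [2.5, 7.5]); the r=8.5 cylinder at (-3, 10) contributes a regular 16-gon of circumradius 8.5 (area = (16/2)·8.500²·sin(360°/16) = 221.19 mm²); Taking the first minus the rest: starting from the 7×30 cube (210.00 mm²), the r=8.5 cylinder at (-3, 10) partially overlaps it — only the 61.39 mm² overlap (of its 221.19 mm²) is removed, clipping the outline — area = 148.61 mm². At z = 15.36: the cube (footprint 7×30) is included at this height (area 210.00 mm²); the cube at (14, 6) is not intersected at this z (z outside [2.5, 7.5]); the cylinder at (-3, 10) is absent (z outside [-1.5, 15]); After the difference (first − rest): none of the subtracted shapes is present at this height, so the 7×30 cube is unchanged — area = 210.00 mm². Checking containment: at z = 15.36 the cross-section extends beyond the z = 10.08 cross-section by about 61.39 mm².

part overhangs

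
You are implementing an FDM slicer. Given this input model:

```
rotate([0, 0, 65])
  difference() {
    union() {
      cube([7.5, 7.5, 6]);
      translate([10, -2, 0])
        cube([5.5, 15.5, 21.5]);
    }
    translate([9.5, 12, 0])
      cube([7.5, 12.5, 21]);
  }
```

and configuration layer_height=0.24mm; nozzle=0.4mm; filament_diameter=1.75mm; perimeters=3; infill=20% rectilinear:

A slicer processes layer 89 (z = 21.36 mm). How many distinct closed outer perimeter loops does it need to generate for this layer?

At z = 21.36 mm: the cube is not intersected at this z (z outside [0, 6]); the cube at (10, -2) (footprint 5.5×15.5) is included at this height; Merging all regions: only the 5.5×15.5 cube at (10, -2) is present, so the union is just that shape — 1 connected region; the cube at (9.5, 12) is absent (z outside [0, 21]); Subtracting the remaining from the first: none of the subtracted shapes is present at this height, so the result so far is unchanged — 1 connected region; (whole slice rotated 65° about Z — lengths, areas and connectivity unchanged). The result has 1 disconnected region.

1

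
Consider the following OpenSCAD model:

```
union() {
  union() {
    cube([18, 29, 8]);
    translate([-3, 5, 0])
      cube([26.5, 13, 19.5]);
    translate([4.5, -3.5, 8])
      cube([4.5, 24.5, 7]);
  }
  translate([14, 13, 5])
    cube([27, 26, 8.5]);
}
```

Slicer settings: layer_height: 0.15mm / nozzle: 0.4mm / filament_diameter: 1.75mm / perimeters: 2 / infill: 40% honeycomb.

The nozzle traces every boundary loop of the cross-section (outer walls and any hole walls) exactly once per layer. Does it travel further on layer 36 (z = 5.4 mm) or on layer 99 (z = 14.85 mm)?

Layer 36 (z = 5.4): the cube (footprint 18×29) is included at this height (perimeter 94.00 mm); the cube at (-3, 5) (footprint 26.5×13) is included at this height (perimeter 79.00 mm); the cube at (4.5, -3.5) does not reach this height (z outside [8, 15]); Combining (union): the regions partially overlap (shared area 234.00 mm²), so the edge portions inside another operand are dropped and the merged outline is re-measured after clipping — boundary = 111.00 mm; the 27×26 cube at (14, 13) contributes its full rectangle (perimeter 106.00 mm); Combining (union): the regions partially overlap (shared area 91.50 mm²), so the edge portions inside another operand are dropped and the merged outline is re-measured after clipping — boundary = 166.00 mm. So its perimeter = 166.00 mm. Layer 99 (z = 14.85): the cube is not intersected at this z (z outside [0, 8]); the cube at (-3, 5) is present — its section is the full 26.5×13 rectangle (perimeter 79.00 mm); the cube at (4.5, -3.5) is present — its section is the full 4.5×24.5 rectangle (perimeter 58.00 mm); Combining (union): the regions partially overlap (shared area 58.50 mm²), so the edge portions inside another operand are dropped and the merged outline is re-measured after clipping — boundary = 102.00 mm; the cube at (14, 13) is not intersected at this z (z outside [5, 13.5]); Taking the union: only that combined region is present, so the union is just that shape — boundary = 102.00 mm. So its perimeter = 102.00 mm. Layer 36 is larger (166.00 vs 102.00 mm).

layer 36 (z = 5.4 mm)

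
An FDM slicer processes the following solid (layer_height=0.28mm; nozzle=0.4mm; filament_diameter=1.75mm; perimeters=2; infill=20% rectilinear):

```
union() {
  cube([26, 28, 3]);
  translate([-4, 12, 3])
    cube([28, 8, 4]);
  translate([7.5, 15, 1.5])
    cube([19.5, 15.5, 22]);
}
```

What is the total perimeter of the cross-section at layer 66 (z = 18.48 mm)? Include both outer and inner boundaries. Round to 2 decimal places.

At z = 18.48 mm: the cube is not intersected at this z (z outside [0, 3]); the cube at (-4, 12) does not reach this height (z outside [3, 7]); the 19.5×15.5 cube at (7.5, 15) contributes its full rectangle (perimeter 70.00 mm); Merging all regions: only the 19.5×15.5 cube at (7.5, 15) is present, so the union is just that shape — boundary = 70.00 mm. Overall, the cross-section is a single solid region. Total boundary length (outer) = 70.00 mm.

70.00 mm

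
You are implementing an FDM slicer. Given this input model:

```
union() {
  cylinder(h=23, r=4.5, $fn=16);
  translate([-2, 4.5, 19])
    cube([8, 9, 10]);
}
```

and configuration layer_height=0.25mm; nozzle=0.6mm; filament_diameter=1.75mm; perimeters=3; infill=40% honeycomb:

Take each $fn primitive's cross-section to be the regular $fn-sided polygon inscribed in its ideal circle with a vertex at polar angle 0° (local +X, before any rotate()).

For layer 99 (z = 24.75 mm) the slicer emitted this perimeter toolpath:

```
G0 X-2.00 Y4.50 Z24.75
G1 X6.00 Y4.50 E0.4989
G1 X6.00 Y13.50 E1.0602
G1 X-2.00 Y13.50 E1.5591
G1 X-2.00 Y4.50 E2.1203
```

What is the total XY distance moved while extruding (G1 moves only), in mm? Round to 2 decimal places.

Sum the Euclidean lengths of each G1 segment: total = 34.00 mm.

34.00 mm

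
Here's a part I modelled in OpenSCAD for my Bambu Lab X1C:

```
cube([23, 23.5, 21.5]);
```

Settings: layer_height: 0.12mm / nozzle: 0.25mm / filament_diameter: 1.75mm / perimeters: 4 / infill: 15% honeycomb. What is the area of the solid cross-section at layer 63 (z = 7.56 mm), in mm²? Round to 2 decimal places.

540.50 mm²

At z = 7.56 mm: the cube is present — its section is the full 23×23.5 rectangle (area 540.50 mm²). Overall, the cross-section is a single solid region. Net area = 540.50 mm².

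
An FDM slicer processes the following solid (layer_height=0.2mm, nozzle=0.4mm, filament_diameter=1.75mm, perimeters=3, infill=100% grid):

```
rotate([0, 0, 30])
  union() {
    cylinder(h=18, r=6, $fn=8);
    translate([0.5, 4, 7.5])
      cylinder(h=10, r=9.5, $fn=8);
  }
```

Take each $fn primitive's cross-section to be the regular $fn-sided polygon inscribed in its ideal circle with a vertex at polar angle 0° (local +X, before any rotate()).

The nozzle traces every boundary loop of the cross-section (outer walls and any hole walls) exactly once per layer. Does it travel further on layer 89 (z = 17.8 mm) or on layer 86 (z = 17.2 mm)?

layer 86 (z = 17.2 mm)

Layer 89 (z = 17.8): the r=6 cylinder gives a regular 8-gon of circumradius 6 (constant along its height) (perimeter = 2·8·6.000·sin(180°/8) = 36.74 mm); the cylinder at (0.5, 4) is not intersected at this z (z outside [7.5, 17.5]); Merging all regions: only the r=6 cylinder is present, so the union is just that shape — boundary = 36.74 mm; (rotated 30° about Z; rotation is an isometry so areas/perimeters/island counts are preserved). So its perimeter = 36.74 mm. Layer 86 (z = 17.2): the cylinder: section is a regular 8-gon, circumradius r=6 (perimeter = 2·8·6.000·sin(180°/8) = 36.74 mm); the r=9.5 cylinder at (0.5, 4) gives a regular 8-gon of circumradius 9.5 (constant along its height) (perimeter = 2·8·9.500·sin(180°/8) = 58.17 mm); Merging all regions: the regions partially overlap (shared area 97.33 mm²), so the edge portions inside another operand are dropped and the merged outline is re-measured after clipping — boundary = 58.93 mm; (rotated 30° about Z; rotation is an isometry so areas/perimeters/island counts are preserved). So its perimeter = 58.93 mm. Layer 86 is larger (58.93 vs 36.74 mm).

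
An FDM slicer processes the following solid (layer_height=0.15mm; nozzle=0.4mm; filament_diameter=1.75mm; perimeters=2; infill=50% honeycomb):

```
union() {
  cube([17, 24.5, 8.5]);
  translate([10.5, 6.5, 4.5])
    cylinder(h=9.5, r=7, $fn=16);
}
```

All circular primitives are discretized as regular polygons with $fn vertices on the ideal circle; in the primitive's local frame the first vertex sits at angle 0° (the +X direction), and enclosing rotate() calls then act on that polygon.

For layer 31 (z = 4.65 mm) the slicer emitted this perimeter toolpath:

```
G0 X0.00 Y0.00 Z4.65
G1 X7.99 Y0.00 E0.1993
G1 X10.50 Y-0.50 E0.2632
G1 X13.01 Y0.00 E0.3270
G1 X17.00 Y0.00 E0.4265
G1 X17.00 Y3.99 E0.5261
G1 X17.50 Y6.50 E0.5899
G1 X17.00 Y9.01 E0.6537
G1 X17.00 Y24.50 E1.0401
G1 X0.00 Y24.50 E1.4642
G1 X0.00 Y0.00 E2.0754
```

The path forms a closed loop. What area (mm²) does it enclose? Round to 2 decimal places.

419.01 mm²

Apply the shoelace formula to the sequence of (X, Y) vertices; enclosed area = 419.01 mm².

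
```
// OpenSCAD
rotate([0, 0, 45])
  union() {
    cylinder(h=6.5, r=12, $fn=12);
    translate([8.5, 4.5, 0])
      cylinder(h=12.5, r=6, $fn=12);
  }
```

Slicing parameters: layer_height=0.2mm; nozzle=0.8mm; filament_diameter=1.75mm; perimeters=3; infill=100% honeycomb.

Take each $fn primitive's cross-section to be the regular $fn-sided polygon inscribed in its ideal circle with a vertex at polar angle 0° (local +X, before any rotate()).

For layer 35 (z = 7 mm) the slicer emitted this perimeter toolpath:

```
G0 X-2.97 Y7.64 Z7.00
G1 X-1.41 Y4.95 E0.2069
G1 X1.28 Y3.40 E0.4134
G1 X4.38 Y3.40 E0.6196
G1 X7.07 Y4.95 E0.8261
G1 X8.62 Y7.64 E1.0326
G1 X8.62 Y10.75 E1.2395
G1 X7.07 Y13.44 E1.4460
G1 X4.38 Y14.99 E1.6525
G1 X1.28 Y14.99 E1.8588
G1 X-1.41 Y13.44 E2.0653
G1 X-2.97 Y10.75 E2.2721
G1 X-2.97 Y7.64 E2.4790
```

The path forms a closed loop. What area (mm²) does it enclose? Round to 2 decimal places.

Apply the shoelace formula to the sequence of (X, Y) vertices; enclosed area = 107.98 mm².

107.98 mm²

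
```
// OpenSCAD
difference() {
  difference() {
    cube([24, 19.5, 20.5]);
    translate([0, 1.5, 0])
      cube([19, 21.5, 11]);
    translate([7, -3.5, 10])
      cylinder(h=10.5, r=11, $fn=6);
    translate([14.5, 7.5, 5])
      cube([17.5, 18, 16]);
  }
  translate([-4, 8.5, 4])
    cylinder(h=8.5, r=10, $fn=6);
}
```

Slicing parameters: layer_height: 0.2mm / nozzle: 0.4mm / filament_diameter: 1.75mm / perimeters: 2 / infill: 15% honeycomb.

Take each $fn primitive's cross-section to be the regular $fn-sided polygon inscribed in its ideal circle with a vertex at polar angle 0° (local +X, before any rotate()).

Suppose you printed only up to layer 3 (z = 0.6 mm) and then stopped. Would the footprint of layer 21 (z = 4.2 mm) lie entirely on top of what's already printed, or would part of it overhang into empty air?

entirely on top

Compare the two slices. At z = 0.6: the cube (footprint 24×19.5) is included at this height (area 468.00 mm²); the 19×21.5 cube at (0, 1.5) contributes its full rectangle (area 408.50 mm²); the cylinder at (7, -3.5) is absent (z outside [10, 20.5]); the cube at (14.5, 7.5) is not intersected at this z (z outside [5, 21]); After the difference (first − rest): starting from the 24×19.5 cube (468.00 mm²), the 19×21.5 cube at (0, 1.5) partially overlaps it — only the 342.00 mm² overlap (of its 408.50 mm²) is removed, clipping the outline — area = 126.00 mm²; the cylinder at (-4, 8.5) is absent (z outside [4, 12.5]); After the difference (first − rest): none of the subtracted shapes is present at this height, so that combined region is unchanged — area = 126.00 mm². At z = 4.2: the 24×19.5 cube contributes its full rectangle (area 468.00 mm²); the cube at (0, 1.5) is present — its section is the full 19×21.5 rectangle (area 408.50 mm²); the cylinder at (7, -3.5) is absent (z outside [10, 20.5]); the cube at (14.5, 7.5) is not intersected at this z (z outside [5, 21]); After the difference (first − rest): starting from the 24×19.5 cube (468.00 mm²), the 19×21.5 cube at (0, 1.5) partially overlaps it — only the 342.00 mm² overlap (of its 408.50 mm²) is removed, clipping the outline — area = 126.00 mm²; the r=10 cylinder at (-4, 8.5) contributes a regular 6-gon of circumradius 10 (area = (6/2)·10.000²·sin(360°/6) = 259.81 mm²); After the difference (first − rest): starting from that combined region (126.00 mm²), the r=10 cylinder at (-4, 8.5) partially overlaps it — only the 2.29 mm² overlap (of its 259.81 mm²) is removed, clipping the outline — area = 123.71 mm². Checking containment: the cross-section at z = 4.2 is a subset of the cross-section at z = 0.6.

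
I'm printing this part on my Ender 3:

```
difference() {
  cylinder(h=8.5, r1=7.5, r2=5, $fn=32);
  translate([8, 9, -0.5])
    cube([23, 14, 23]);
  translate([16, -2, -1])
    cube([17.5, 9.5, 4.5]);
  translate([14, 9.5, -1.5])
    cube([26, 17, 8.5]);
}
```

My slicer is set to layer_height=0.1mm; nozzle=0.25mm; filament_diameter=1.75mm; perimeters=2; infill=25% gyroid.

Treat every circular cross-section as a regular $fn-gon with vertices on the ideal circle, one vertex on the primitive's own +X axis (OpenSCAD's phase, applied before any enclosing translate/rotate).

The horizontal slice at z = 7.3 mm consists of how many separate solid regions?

At z = 7.3 mm: the cone: at t=0.859 of its height the radius interpolates to r₁+(r₂−r₁)t = 5.353, giving a regular 32-gon of that circumradius; the 23×14 cube at (8, 9) contributes its full rectangle; the cube at (16, -2) does not reach this height (z outside [-1, 3.5]); the cube at (14, 9.5) does not reach this height (z outside [-1.5, 7]); Subtracting the remaining from the first: starting from the cone, the 23×14 cube at (8, 9) misses the remaining region (no effect) — 1 connected region. The result has 1 disconnected region.

1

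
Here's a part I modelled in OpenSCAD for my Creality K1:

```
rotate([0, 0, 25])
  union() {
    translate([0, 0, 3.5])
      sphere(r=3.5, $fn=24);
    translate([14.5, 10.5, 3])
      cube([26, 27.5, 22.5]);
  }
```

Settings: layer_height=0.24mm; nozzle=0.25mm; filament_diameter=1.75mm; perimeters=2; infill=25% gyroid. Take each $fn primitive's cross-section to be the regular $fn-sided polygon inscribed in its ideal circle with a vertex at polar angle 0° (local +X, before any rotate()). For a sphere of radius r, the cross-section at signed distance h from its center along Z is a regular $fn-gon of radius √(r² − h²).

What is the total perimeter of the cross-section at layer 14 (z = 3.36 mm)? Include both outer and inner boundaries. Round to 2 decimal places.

At z = 3.36 mm: the sphere: section is a regular 24-gon, circumradius = √(r²−h²) = √(3.5²−0.14²) = 3.497 (perimeter = 2·24·3.497·sin(180°/24) = 21.91 mm); the 26×27.5 cube at (14.5, 10.5) contributes its full rectangle (perimeter 107.00 mm); Taking the union: the 2 present regions are separate (no shared area or edge), so areas and boundary lengths simply add and each stays a separate island — boundary = 128.91 mm; (whole slice rotated 25° about Z — lengths, areas and connectivity unchanged). Overall, the cross-section has 2 separate islands. Total boundary length (outer) = 128.91 mm.

128.91 mm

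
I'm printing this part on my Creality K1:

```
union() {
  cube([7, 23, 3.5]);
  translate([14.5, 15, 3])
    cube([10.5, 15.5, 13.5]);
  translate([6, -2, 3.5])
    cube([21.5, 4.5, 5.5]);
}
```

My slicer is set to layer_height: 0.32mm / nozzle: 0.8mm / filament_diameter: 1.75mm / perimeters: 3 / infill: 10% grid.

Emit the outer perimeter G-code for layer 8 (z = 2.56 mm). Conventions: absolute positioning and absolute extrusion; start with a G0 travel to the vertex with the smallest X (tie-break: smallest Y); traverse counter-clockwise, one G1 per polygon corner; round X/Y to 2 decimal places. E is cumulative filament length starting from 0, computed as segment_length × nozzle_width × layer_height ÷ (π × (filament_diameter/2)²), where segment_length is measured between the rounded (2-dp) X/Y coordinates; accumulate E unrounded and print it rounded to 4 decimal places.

At z = 2.56 mm: the cube is present — its section is the full 7×23 rectangle; the cube at (14.5, 15) is absent (z outside [3, 16.5]); the cube at (6, -2) is absent (z outside [3.5, 9]); Combining (union): only the 7×23 cube is present, so the union is just that shape — 1 connected region. The outline is a single polygon with 4 vertices. Extrusion per mm of travel: 0.8 × 0.32 / (π × 0.875²) = 0.106432. Accumulating E over each segment gives final E = 6.3859.

G0 X0.00 Y0.00 Z2.56
G1 X7.00 Y0.00 E0.7450
G1 X7.00 Y23.00 E3.1930
G1 X0.00 Y23.00 E3.9380
G1 X0.00 Y0.00 E6.3859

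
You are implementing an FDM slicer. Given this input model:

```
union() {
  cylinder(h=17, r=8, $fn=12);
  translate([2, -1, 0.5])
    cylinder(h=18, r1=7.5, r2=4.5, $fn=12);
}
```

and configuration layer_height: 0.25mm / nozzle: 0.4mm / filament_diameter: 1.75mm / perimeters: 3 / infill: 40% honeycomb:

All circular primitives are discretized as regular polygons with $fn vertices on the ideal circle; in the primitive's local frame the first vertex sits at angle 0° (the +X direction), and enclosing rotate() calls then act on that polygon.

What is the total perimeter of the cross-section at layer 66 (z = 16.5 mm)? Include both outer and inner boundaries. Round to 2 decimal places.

49.69 mm

At z = 16.5 mm: the cylinder: section is a regular 12-gon, circumradius r=8 (perimeter = 2·12·8.000·sin(180°/12) = 49.69 mm); the cone at (2, -1) contributes a regular 12-gon of circumradius 4.833 (interpolated between r1=7.5 and r2=4.5 at t=0.889) (perimeter = 2·12·4.833·sin(180°/12) = 30.02 mm); Combining (union): the cone at (2, -1) lies entirely inside the r=8 cylinder, so the union is just the r=8 cylinder — boundary = 49.69 mm. Overall, the cross-section is a single solid region. Total boundary length (outer) = 49.69 mm.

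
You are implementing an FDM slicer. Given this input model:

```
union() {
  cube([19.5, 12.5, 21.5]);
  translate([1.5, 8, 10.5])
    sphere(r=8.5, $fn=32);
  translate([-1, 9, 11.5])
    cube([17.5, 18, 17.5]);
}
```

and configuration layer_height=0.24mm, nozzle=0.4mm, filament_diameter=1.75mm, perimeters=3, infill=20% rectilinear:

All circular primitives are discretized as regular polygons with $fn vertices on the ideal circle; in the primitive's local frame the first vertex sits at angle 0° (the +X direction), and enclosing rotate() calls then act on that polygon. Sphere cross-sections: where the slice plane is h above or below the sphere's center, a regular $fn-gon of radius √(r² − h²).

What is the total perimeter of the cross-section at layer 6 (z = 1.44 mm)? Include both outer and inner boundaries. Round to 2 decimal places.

64.00 mm

At z = 1.44 mm: the cube (footprint 19.5×12.5) is included at this height (perimeter 64.00 mm); the sphere at (1.5, 8) is not intersected at this z (|z−center|=9.060 > r=8.5); the cube at (-1, 9) does not reach this height (z outside [11.5, 29]); Taking the union: only the 19.5×12.5 cube is present, so the union is just that shape — boundary = 64.00 mm. Overall, the cross-section is a single solid region. Total boundary length (outer) = 64.00 mm.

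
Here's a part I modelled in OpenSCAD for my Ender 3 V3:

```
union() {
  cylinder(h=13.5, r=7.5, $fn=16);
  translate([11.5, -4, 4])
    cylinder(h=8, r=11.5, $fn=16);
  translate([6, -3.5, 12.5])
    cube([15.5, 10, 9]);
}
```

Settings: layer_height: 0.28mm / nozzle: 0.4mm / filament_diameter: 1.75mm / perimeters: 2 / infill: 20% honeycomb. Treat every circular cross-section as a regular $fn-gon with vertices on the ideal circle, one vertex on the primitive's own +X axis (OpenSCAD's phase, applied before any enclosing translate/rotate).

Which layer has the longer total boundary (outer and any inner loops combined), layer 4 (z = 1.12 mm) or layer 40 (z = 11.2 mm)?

Layer 4 (z = 1.12): the r=7.5 cylinder gives a regular 16-gon of circumradius 7.5 (constant along its height) (perimeter = 2·16·7.500·sin(180°/16) = 46.82 mm); the cylinder at (11.5, -4) is absent (z outside [4, 12]); the cube at (6, -3.5) does not reach this height (z outside [12.5, 21.5]); Taking the union: only the r=7.5 cylinder is present, so the union is just that shape — boundary = 46.82 mm. So its perimeter = 46.82 mm. Layer 40 (z = 11.2): the r=7.5 cylinder contributes a regular 16-gon of circumradius 7.5 (perimeter = 2·16·7.500·sin(180°/16) = 46.82 mm); the cylinder at (11.5, -4): section is a regular 16-gon, circumradius r=11.5 (perimeter = 2·16·11.500·sin(180°/16) = 71.79 mm); the cube at (6, -3.5) does not reach this height (z outside [12.5, 21.5]); Merging all regions: the regions partially overlap (shared area 62.66 mm²), so the edge portions inside another operand are dropped and the merged outline is re-measured after clipping — boundary = 87.01 mm. So its perimeter = 87.01 mm. Layer 40 is larger (87.01 vs 46.82 mm).

layer 40 (z = 11.2 mm)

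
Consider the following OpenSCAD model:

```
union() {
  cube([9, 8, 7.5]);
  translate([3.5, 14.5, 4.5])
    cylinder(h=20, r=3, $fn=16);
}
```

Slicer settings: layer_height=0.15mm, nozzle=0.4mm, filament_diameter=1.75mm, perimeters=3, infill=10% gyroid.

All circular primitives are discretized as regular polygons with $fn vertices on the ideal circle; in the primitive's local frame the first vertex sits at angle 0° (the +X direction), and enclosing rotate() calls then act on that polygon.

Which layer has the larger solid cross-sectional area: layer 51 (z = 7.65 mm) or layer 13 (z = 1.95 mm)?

Layer 51 (z = 7.65): the cube does not reach this height (z outside [0, 7.5]); the r=3 cylinder at (3.5, 14.5) contributes a regular 16-gon of circumradius 3 (area = (16/2)·3.000²·sin(360°/16) = 27.55 mm²); Taking the union: only the r=3 cylinder at (3.5, 14.5) is present, so the union is just that shape — area = 27.55 mm². So its area = 27.55 mm². Layer 13 (z = 1.95): the cube (footprint 9×8) is included at this height (area 72.00 mm²); the cylinder at (3.5, 14.5) is not intersected at this z (z outside [4.5, 24.5]); Taking the union: only the 9×8 cube is present, so the union is just that shape — area = 72.00 mm². So its area = 72.00 mm². Layer 13 is larger (72.00 vs 27.55 mm²).

layer 13 (z = 1.95 mm)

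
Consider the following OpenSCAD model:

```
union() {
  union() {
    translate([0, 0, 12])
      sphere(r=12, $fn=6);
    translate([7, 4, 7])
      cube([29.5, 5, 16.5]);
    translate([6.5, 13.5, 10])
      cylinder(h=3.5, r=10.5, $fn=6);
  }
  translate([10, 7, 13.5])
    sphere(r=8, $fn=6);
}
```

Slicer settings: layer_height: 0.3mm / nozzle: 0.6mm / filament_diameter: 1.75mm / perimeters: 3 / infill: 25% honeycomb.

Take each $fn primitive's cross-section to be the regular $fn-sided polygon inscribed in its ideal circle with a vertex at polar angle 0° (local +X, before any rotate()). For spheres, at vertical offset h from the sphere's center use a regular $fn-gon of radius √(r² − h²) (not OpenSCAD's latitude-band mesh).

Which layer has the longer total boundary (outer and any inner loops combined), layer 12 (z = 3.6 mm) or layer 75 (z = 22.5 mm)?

Layer 12 (z = 3.6): the r=12 sphere contributes a regular 6-gon of circumradius √(12²−8.4²) = 8.570 (perimeter = 2·6·8.570·sin(180°/6) = 51.42 mm); the cube at (7, 4) is absent (z outside [7, 23.5]); the cylinder at (6.5, 13.5) is not intersected at this z (z outside [10, 13.5]); Merging all regions: only the r=12 sphere is present, so the union is just that shape — boundary = 51.42 mm; the sphere at (10, 7) does not reach this height (|z−center|=9.900 > r=8); Merging all regions: only that combined region is present, so the union is just that shape — boundary = 51.42 mm. So its perimeter = 51.42 mm. Layer 75 (z = 22.5): the r=12 sphere slices to a regular 6-gon of circumradius 5.809 (√(r²−h²) with h=10.5 from center) (perimeter = 2·6·5.809·sin(180°/6) = 34.86 mm); the cube at (7, 4) is present — its section is the full 29.5×5 rectangle (perimeter 69.00 mm); the cylinder at (6.5, 13.5) does not reach this height (z outside [10, 13.5]); Combining (union): the 2 present regions are separate (no shared area or edge), so areas and boundary lengths simply add and each stays a separate island — boundary = 103.86 mm; the sphere at (10, 7) does not reach this height (|z−center|=9.000 > r=8); Taking the union: only that combined region is present, so the union is just that shape — boundary = 103.86 mm. So its perimeter = 103.86 mm. Layer 75 is larger (103.86 vs 51.42 mm).

layer 75 (z = 22.5 mm)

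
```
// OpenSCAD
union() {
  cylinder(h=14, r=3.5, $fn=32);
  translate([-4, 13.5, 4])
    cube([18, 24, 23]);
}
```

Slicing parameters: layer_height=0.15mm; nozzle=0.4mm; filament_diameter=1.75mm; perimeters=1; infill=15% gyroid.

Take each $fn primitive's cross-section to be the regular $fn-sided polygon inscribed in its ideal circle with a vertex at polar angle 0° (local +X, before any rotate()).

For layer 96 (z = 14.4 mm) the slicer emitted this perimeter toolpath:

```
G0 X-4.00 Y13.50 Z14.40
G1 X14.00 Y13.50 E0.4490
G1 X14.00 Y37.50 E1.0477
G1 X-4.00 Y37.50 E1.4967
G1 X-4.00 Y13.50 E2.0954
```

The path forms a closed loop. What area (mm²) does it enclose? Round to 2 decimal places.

Apply the shoelace formula to the sequence of (X, Y) vertices; enclosed area = 432.00 mm².

432.00 mm²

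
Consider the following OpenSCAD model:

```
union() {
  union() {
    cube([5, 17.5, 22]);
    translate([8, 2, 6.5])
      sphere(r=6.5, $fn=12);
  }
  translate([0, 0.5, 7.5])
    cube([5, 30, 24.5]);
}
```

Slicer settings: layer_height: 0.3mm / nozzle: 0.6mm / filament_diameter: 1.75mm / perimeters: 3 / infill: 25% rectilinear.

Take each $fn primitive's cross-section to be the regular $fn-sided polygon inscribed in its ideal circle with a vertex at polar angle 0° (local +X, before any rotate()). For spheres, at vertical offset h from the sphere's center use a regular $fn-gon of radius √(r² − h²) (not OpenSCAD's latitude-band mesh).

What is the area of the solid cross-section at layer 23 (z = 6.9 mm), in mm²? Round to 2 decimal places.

At z = 6.9 mm: the cube is present — its section is the full 5×17.5 rectangle (area 87.50 mm²); the r=6.5 sphere at (8, 2) slices to a regular 12-gon of circumradius 6.488 (√(r²−h²) with h=0.4 from center) (area = (12/2)·6.488²·sin(360°/12) = 126.27 mm²); Taking the union: the regions partially overlap — summed areas 213.77 mm² minus the doubly-counted overlap 19.75 mm² gives 194.02 mm² — area = 194.02 mm²; the cube at (0, 0.5) is not intersected at this z (z outside [7.5, 32]); Combining (union): only that combined region is present, so the union is just that shape — area = 194.02 mm². Overall, the cross-section is a single solid region. Net area = 194.02 mm².

194.02 mm²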